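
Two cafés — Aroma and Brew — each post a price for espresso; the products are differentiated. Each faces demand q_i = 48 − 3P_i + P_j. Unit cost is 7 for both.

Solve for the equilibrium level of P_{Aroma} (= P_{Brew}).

13.8

Aroma's profit: π = (P_{Aroma} − 7)(48 − 3P_{Aroma} + P_{Brew}).
∂π/∂P_{Aroma} = 69 − 6P_{Aroma} + P_{Brew} = 0 ⇒ P_{Aroma} = 11.5 + (1/6)P_{Brew}.
Setting P_{Aroma} = P_{Brew} in the reaction function: P_{Aroma} = 11.5 + (1/6)P_{Aroma}, so P_{Aroma} = 11.5 / (5/6) = 13.8.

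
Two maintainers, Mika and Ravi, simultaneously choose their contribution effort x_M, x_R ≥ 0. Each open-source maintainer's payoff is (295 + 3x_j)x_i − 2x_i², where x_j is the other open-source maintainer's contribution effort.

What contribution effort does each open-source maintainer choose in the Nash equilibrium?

Mika's payoff is (295 + 3x_R)x_M − 2x_M².
∂π/∂x_M = 295 + 3x_R − 4x_M = 0, so x_M = 73.75 + 0.75x_R.
The game is symmetric, so in equilibrium x_R = x_M: the reaction function gives 0.25x_M = 73.75, hence x_M = 295.

295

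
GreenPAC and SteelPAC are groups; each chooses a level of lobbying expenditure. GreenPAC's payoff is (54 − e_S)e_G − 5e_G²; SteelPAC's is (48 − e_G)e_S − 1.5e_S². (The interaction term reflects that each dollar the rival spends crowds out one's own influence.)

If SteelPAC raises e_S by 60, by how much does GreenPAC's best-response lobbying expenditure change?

Expanding GreenPAC's payoff: 54e_G − e_Se_G − 5e_G².
∂π/∂e_G = 54 − e_S − 10e_G = 0, so e_G = 5.4 − 0.1e_S.
The reaction-function slope is −0.1, so a 60-unit rise in e_S moves e_G by −0.1 × 60 = −6. GreenPAC's best response falls — the actions are strategic substitutes.

-6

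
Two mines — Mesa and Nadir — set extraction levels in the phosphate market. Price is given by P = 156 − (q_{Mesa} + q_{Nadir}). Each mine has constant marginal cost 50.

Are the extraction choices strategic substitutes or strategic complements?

strategic substitutes

Mine Mesa's profit: π = q_{Mesa}(156 − (q_{Mesa} + q_{Nadir})) − 50q_{Mesa}.
∂π/∂q_{Mesa} = 106 − 2q_{Mesa} − q_{Nadir} = 0, so q_{Mesa} = 53 − 0.5q_{Nadir}.
The best-response slope dq_{Mesa}/dq_{Nadir} = −0.5 < 0: the reaction function is downward-sloping, so the choices are strategic substitutes.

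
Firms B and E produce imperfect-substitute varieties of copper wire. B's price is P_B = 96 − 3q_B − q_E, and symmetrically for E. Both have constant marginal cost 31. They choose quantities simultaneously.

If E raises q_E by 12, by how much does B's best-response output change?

-2

Firm B's profit: π = q_B(96 − 3q_B − q_E) − 31q_B.
∂π/∂q_B = 65 − 6q_B − q_E = 0 ⇒ q_B = 65/6 − (1/6)q_E.
The reaction-function slope is −1/6, so a 12-unit rise in q_E moves q_B by −1/6 × 12 = −2. B's best response falls — the actions are strategic substitutes.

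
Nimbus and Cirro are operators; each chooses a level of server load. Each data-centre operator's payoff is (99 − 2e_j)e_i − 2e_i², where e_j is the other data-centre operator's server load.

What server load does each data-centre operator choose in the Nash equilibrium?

Nimbus's payoff is (99 − 2e_C)e_N − 2e_N².
∂π/∂e_N = 99 − 2e_C − 4e_N = 0, so e_N = 24.75 − 0.5e_C.
Setting e_N = e_C in the reaction function: e_N = 24.75 − 0.5e_N, so e_N = 24.75 / 1.5 = 16.5.

16.5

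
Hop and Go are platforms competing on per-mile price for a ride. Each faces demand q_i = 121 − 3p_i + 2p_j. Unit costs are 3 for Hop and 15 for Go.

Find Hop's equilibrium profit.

Hop's profit: π = (p_{Hop} − 3)(121 − 3p_{Hop} + 2p_{Go}).
∂π/∂p_{Hop} = 130 − 6p_{Hop} + 2p_{Go} = 0 ⇒ p_{Hop} = 65/3 + (1/3)p_{Go}.
Similarly p_{Go} = 83/3 + (1/3)p_{Hop}.
Plugging p_{Go} into Hop's best response: p_{Hop} = 65/3 + (1/3)(83/3 + (1/3)p_{Hop}) ⇒ (8/9)p_{Hop} = 278/9, so p_{Hop} = 34.75.
Then p_{Go} = 83/3 + (1/3)·34.75 = 39.25.
q_{Hop} = 121 − 3·34.75 + 2·39.25 = 95.25.
Profit = (34.75 − 3)·95.25 = 3024.1875.

3024.1875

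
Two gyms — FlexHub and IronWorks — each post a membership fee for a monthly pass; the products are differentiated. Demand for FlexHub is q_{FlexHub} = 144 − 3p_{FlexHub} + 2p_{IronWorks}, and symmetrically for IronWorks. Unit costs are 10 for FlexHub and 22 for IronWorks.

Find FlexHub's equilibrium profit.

3834.1875

FlexHub's profit: π = (p_{FlexHub} − 10)(144 − 3p_{FlexHub} + 2p_{IronWorks}).
∂π/∂p_{FlexHub} = 174 − 6p_{FlexHub} + 2p_{IronWorks} = 0 ⇒ p_{FlexHub} = 29 + (1/3)p_{IronWorks}.
Similarly p_{IronWorks} = 35 + (1/3)p_{FlexHub}.
Substituting the second reaction function into the first: p_{FlexHub} = 29 + (1/3)(35 + (1/3)p_{FlexHub}), which gives (8/9)p_{FlexHub} = 122/3 ⇒ p_{FlexHub} = 45.75.
Then p_{IronWorks} = 35 + (1/3)·45.75 = 50.25.
q_{FlexHub} = 144 − 3·45.75 + 2·50.25 = 107.25.
Profit = (45.75 − 10)·107.25 = 3834.1875.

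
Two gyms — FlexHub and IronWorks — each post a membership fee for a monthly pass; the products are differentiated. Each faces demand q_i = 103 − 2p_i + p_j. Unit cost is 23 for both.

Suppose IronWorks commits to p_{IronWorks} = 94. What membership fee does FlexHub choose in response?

60.75

FlexHub's profit: π = (p_{FlexHub} − 23)(103 − 2p_{FlexHub} + p_{IronWorks}).
∂π/∂p_{FlexHub} = 149 − 4p_{FlexHub} + p_{IronWorks} = 0 ⇒ p_{FlexHub} = 37.25 + 0.25p_{IronWorks}.
At p_{IronWorks} = 94: p_{FlexHub} = 37.25 + 0.25·94 = 60.75.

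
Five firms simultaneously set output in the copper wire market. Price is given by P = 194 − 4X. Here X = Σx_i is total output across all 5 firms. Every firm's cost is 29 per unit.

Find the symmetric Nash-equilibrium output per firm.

6.875

A representative firm's profit is π_i = x_i(194 − 4X) − 29x_i, with X = x_i + Σ_{j≠i} x_j.
First-order condition: 165 − 8x_i − 4Σ_{j≠i} x_j = 0.
Imposing symmetry (x_j = x for all j) turns Σ_{j≠i} x_j into 4x, so 165 = 24x and x = 6.875.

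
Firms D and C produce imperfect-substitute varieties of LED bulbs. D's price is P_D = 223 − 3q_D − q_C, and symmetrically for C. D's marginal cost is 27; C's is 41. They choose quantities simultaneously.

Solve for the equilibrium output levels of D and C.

28.4, 25.6

Firm D's profit: π = q_D(223 − 3q_D − q_C) − 27q_D.
∂π/∂q_D = 196 − 6q_D − q_C = 0 ⇒ q_D = 98/3 − (1/6)q_C.
Similarly q_C = 91/3 − (1/6)q_D.
Solving the two reaction functions simultaneously: (1 − (−1/6)(−1/6))q_D = 98/3 − (1/6)·(91/3), so (35/36)q_D = 497/18 and q_D = 28.4.
Then q_C = 91/3 − (1/6)·28.4 = 25.6.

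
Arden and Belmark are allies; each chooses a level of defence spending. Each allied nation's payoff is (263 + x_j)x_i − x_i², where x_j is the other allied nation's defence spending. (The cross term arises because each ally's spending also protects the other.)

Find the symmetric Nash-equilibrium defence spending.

Arden's payoff is (263 + x_B)x_A − x_A².
∂π/∂x_A = 263 + x_B − 2x_A = 0, so x_A = 131.5 + 0.5x_B.
The game is symmetric, so in equilibrium x_B = x_A: the reaction function gives 0.5x_A = 131.5, hence x_A = 263.

263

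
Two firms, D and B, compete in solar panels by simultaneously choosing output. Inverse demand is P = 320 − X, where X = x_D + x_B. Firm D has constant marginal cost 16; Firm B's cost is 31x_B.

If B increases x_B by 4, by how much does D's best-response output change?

-2

Firm D's profit: π = x_D(320 − (x_D + x_B)) − 16x_D.
∂π/∂x_D = 304 − 2x_D − x_B = 0, so x_D = 152 − 0.5x_B.
The reaction-function slope is −0.5, so a 4-unit rise in x_B moves x_D by −0.5 × 4 = −2. D's best response falls — the actions are strategic substitutes.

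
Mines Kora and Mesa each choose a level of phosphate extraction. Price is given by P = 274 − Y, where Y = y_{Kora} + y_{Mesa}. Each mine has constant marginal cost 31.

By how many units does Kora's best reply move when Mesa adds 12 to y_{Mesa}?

Mine Kora's profit: π = y_{Kora}(274 − (y_{Kora} + y_{Mesa})) − 31y_{Kora}.
∂π/∂y_{Kora} = 243 − 2y_{Kora} − y_{Mesa} = 0, so y_{Kora} = 121.5 − 0.5y_{Mesa}.
The reaction-function slope is −0.5, so a 12-unit rise in y_{Mesa} moves y_{Kora} by −0.5 × 12 = −6. Kora's best response falls — the actions are strategic substitutes.

-6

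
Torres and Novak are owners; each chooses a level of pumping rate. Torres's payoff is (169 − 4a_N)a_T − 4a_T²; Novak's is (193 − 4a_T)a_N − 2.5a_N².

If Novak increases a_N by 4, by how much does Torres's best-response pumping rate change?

-2

Expanding Torres's payoff: 169a_T − 4a_Na_T − 4a_T².
∂π/∂a_T = 169 − 4a_N − 8a_T = 0, so a_T = 21.125 − 0.5a_N.
The reaction-function slope is −0.5, so a 4-unit rise in a_N moves a_T by −0.5 × 4 = −2. Torres's best response falls — the actions are strategic substitutes.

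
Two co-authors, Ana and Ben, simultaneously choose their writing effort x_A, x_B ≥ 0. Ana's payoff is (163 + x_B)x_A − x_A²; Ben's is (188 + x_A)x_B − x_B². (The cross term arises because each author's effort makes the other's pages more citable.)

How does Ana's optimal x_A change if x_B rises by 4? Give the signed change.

Expanding Ana's payoff: 163x_A + x_Bx_A − x_A².
∂π/∂x_A = 163 + x_B − 2x_A = 0, so x_A = 81.5 + 0.5x_B.
The reaction-function slope is 0.5, so a 4-unit rise in x_B moves x_A by 0.5 × 4 = 2. Ana's best response rises — the actions are strategic complements.

2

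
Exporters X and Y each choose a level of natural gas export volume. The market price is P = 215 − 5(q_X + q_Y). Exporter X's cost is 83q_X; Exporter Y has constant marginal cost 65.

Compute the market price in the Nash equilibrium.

Exporter X's profit: π = q_X(215 − 5(q_X + q_Y)) − 83q_X.
∂π/∂q_X = 132 − 10q_X − 5q_Y = 0, so q_X = 13.2 − 0.5q_Y.
By the same steps for Y: q_Y = 15 − 0.5q_X.
Plugging q_Y into X's best response: q_X = 13.2 − 0.5(15 − 0.5q_X) ⇒ 0.75q_X = 5.7, so q_X = 7.6.
Then q_Y = 15 − 0.5·7.6 = 11.2.
Equilibrium price: P = 215 − 5·18.8 = 121.

121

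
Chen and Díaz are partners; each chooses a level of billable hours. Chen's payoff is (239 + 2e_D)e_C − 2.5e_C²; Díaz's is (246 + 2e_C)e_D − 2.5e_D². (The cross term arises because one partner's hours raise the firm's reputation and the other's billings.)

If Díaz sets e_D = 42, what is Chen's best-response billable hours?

64.6

Expanding Chen's payoff: 239e_C + 2e_De_C − 2.5e_C².
∂π/∂e_C = 239 + 2e_D − 5e_C = 0, so e_C = 47.8 + 0.4e_D.
At e_D = 42: e_C = 47.8 + 0.4·42 = 64.6.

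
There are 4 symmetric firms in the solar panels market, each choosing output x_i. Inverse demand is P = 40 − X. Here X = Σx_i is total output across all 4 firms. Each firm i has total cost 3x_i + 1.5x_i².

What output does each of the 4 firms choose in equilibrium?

A representative firm's profit is π_i = x_i(40 − X) − 3x_i − 1.5x_i², with X = x_i + Σ_{j≠i} x_j.
First-order condition: 37 − 5x_i − Σ_{j≠i} x_j = 0.
Imposing symmetry (x_j = x for all j) turns Σ_{j≠i} x_j into 3x, so 37 = 8x and x = 4.625.

4.625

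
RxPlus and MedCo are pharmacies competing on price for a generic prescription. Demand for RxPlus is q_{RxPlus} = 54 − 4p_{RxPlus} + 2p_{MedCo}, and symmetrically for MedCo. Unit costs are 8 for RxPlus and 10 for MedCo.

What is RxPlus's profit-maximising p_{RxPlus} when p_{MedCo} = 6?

RxPlus's profit: π = (p_{RxPlus} − 8)(54 − 4p_{RxPlus} + 2p_{MedCo}).
∂π/∂p_{RxPlus} = 86 − 8p_{RxPlus} + 2p_{MedCo} = 0 ⇒ p_{RxPlus} = 10.75 + 0.25p_{MedCo}.
At p_{MedCo} = 6: p_{RxPlus} = 10.75 + 0.25·6 = 12.25.

12.25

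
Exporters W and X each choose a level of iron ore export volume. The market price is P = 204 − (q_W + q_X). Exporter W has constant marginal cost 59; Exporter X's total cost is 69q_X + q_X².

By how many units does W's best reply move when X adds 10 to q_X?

-5

Exporter W's profit: π = q_W(204 − (q_W + q_X)) − 59q_W.
∂π/∂q_W = 145 − 2q_W − q_X = 0, so q_W = 72.5 − 0.5q_X.
The reaction-function slope is −0.5, so a 10-unit rise in q_X moves q_W by −0.5 × 10 = −5. W's best response falls — the actions are strategic substitutes.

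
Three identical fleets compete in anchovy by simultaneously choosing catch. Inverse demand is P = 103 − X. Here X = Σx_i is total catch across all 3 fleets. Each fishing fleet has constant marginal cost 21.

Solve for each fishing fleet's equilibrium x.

20.5

A representative fishing fleet's profit is π_i = x_i(103 − X) − 21x_i, with X = x_i + Σ_{j≠i} x_j.
First-order condition: 82 − 2x_i − Σ_{j≠i} x_j = 0.
Imposing symmetry (x_j = x for all j) turns Σ_{j≠i} x_j into 2x, so 82 = 4x and x = 20.5.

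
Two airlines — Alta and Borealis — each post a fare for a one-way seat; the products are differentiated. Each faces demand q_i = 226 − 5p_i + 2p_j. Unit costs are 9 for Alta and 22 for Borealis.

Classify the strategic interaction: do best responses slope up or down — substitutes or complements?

Alta's profit: π = (p_{Alta} − 9)(226 − 5p_{Alta} + 2p_{Borealis}).
∂π/∂p_{Alta} = 271 − 10p_{Alta} + 2p_{Borealis} = 0 ⇒ p_{Alta} = 27.1 + 0.2p_{Borealis}.
The best-response slope dp_{Alta}/dp_{Borealis} = 0.2 > 0: the reaction function is upward-sloping, so the choices are strategic complements.

strategic complements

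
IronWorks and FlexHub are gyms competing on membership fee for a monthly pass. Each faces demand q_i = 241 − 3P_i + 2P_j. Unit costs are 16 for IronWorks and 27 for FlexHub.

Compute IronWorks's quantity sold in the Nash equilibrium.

IronWorks's profit: π = (P_{IronWorks} − 16)(241 − 3P_{IronWorks} + 2P_{FlexHub}).
∂π/∂P_{IronWorks} = 289 − 6P_{IronWorks} + 2P_{FlexHub} = 0 ⇒ P_{IronWorks} = 289/6 + (1/3)P_{FlexHub}.
Similarly P_{FlexHub} = 161/3 + (1/3)P_{IronWorks}.
Plugging P_{FlexHub} into IronWorks's best response: P_{IronWorks} = 289/6 + (1/3)(161/3 + (1/3)P_{IronWorks}) ⇒ (8/9)P_{IronWorks} = 1189/18, so P_{IronWorks} = 74.3125.
Then P_{FlexHub} = 161/3 + (1/3)·74.3125 = 78.4375.
q_{IronWorks} = 241 − 3·74.3125 + 2·78.4375 = 174.9375.

174.9375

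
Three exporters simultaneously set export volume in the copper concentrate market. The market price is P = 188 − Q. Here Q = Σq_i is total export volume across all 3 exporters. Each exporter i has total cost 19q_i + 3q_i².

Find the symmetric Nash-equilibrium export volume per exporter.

A representative exporter's profit is π_i = q_i(188 − Q) − 19q_i − 3q_i², with Q = q_i + Σ_{j≠i} q_j.
First-order condition: 169 − 8q_i − Σ_{j≠i} q_j = 0.
In a symmetric equilibrium every exporter chooses the same q, so Σ_{j≠i} q_j = 2q. The condition becomes 169 − 10q = 0, giving q = 169/10 = 16.9.

16.9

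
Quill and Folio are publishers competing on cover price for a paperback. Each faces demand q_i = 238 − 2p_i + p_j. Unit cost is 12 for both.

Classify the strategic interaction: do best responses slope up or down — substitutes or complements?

Quill's profit: π = (p_{Quill} − 12)(238 − 2p_{Quill} + p_{Folio}).
∂π/∂p_{Quill} = 262 − 4p_{Quill} + p_{Folio} = 0 ⇒ p_{Quill} = 65.5 + 0.25p_{Folio}.
The best-response slope dp_{Quill}/dp_{Folio} = 0.25 > 0: the reaction function is upward-sloping, so the choices are strategic complements.

strategic complements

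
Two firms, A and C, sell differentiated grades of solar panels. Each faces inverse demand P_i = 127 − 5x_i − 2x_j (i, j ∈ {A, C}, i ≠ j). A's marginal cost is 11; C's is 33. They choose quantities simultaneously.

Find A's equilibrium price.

Firm A's profit: π = x_A(127 − 5x_A − 2x_C) − 11x_A.
∂π/∂x_A = 116 − 10x_A − 2x_C = 0 ⇒ x_A = 11.6 − 0.2x_C.
Similarly x_C = 9.4 − 0.2x_A.
Solving the two reaction functions simultaneously: (1 − (−0.2)(−0.2))x_A = 11.6 − 0.2·9.4, so 0.96x_A = 9.72 and x_A = 10.125.
Then x_C = 9.4 − 0.2·10.125 = 7.375.
P_A = 127 − 5·10.125 − 2·7.375 = 61.625.

61.625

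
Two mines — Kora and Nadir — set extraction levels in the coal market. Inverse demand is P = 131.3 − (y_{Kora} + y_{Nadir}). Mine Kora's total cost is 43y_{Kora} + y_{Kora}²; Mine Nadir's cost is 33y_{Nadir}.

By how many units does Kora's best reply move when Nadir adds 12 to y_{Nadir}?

-3

Mine Kora's profit: π = y_{Kora}(131.3 − (y_{Kora} + y_{Nadir})) − 43y_{Kora} − y_{Kora}².
∂π/∂y_{Kora} = 88.3 − 4y_{Kora} − y_{Nadir} = 0, so y_{Kora} = 22.075 − 0.25y_{Nadir}.
The reaction-function slope is −0.25, so a 12-unit rise in y_{Nadir} moves y_{Kora} by −0.25 × 12 = −3. Kora's best response falls — the actions are strategic substitutes.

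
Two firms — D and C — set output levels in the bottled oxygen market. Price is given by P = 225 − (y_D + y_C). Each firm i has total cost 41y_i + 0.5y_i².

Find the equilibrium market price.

Firm D's profit: π = y_D(225 − (y_D + y_C)) − 41y_D − 0.5y_D².
∂π/∂y_D = 184 − 3y_D − y_C = 0, so y_D = 184/3 − (1/3)y_C.
Setting y_D = y_C in the reaction function: y_D = 184/3 − (1/3)y_D, so y_D = (184/3) / (4/3) = 46.
Equilibrium price: P = 225 − 92 = 133.

133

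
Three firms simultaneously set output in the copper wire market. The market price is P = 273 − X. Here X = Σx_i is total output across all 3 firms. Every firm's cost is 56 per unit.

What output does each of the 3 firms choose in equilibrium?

A representative firm's profit is π_i = x_i(273 − X) − 56x_i, with X = x_i + Σ_{j≠i} x_j.
First-order condition: 217 − 2x_i − Σ_{j≠i} x_j = 0.
In a symmetric equilibrium every firm chooses the same x, so Σ_{j≠i} x_j = 2x. The condition becomes 217 − 4x = 0, giving x = 217/4 = 54.25.

54.25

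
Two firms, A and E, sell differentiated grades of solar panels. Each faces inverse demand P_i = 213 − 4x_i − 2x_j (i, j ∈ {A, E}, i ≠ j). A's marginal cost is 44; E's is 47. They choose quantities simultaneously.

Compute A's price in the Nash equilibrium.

112

Firm A's profit: π = x_A(213 − 4x_A − 2x_E) − 44x_A.
∂π/∂x_A = 169 − 8x_A − 2x_E = 0 ⇒ x_A = 21.125 − 0.25x_E.
Similarly x_E = 20.75 − 0.25x_A.
Substituting the second reaction function into the first: x_A = 21.125 − 0.25(20.75 − 0.25x_A), which gives 0.9375x_A = 15.9375 ⇒ x_A = 17.
Then x_E = 20.75 − 0.25·17 = 16.5.
P_A = 213 − 4·17 − 2·16.5 = 112.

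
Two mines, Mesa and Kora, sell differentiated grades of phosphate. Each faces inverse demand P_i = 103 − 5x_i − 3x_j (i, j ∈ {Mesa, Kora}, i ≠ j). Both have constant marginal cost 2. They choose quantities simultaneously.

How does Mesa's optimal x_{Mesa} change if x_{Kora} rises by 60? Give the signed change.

-18

Mine Mesa's profit: π = x_{Mesa}(103 − 5x_{Mesa} − 3x_{Kora}) − 2x_{Mesa}.
∂π/∂x_{Mesa} = 101 − 10x_{Mesa} − 3x_{Kora} = 0 ⇒ x_{Mesa} = 10.1 − 0.3x_{Kora}.
The reaction-function slope is −0.3, so a 60-unit rise in x_{Kora} moves x_{Mesa} by −0.3 × 60 = −18. Mesa's best response falls — the actions are strategic substitutes.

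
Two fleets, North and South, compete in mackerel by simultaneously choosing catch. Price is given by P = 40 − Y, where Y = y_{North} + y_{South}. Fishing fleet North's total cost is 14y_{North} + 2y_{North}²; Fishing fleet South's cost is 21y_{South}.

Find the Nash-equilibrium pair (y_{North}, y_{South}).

Fishing fleet North's profit: π = y_{North}(40 − (y_{North} + y_{South})) − 14y_{North} − 2y_{North}².
∂π/∂y_{North} = 26 − 6y_{North} − y_{South} = 0, so y_{North} = 13/3 − (1/6)y_{South}.
For South: ∂π/∂y_{South} = 19 − 2y_{South} − y_{North} = 0 ⇒ y_{South} = 9.5 − 0.5y_{North}.
Solving the two reaction functions simultaneously: (1 − (−1/6)(−0.5))y_{North} = 13/3 − (1/6)·9.5, so (11/12)y_{North} = 2.75 and y_{North} = 3.
Then y_{South} = 9.5 − 0.5·3 = 8.

3, 8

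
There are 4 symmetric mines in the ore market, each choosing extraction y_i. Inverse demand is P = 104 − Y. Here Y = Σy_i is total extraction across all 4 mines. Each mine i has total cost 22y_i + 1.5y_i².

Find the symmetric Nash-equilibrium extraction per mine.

A representative mine's profit is π_i = y_i(104 − Y) − 22y_i − 1.5y_i², with Y = y_i + Σ_{j≠i} y_j.
First-order condition: 82 − 5y_i − Σ_{j≠i} y_j = 0.
With identical mines, set every y_j = y: then 82 − 5y − 3y = 0, i.e. y = 82/8 = 10.25.

10.25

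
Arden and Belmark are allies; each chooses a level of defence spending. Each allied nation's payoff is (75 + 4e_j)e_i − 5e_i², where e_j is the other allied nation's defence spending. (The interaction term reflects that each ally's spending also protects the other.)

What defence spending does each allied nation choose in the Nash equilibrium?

Arden's payoff is (75 + 4e_B)e_A − 5e_A².
∂π/∂e_A = 75 + 4e_B − 10e_A = 0, so e_A = 7.5 + 0.4e_B.
Setting e_A = e_B in the reaction function: e_A = 7.5 + 0.4e_A, so e_A = 7.5 / 0.6 = 12.5.

12.5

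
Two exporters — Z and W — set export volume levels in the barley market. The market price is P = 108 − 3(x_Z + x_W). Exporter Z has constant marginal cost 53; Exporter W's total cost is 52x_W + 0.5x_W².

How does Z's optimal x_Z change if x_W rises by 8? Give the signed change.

-4

Exporter Z's profit: π = x_Z(108 − 3(x_Z + x_W)) − 53x_Z.
∂π/∂x_Z = 55 − 6x_Z − 3x_W = 0, so x_Z = 55/6 − 0.5x_W.
The reaction-function slope is −0.5, so an 8-unit rise in x_W moves x_Z by −0.5 × 8 = −4. Z's best response falls — the actions are strategic substitutes.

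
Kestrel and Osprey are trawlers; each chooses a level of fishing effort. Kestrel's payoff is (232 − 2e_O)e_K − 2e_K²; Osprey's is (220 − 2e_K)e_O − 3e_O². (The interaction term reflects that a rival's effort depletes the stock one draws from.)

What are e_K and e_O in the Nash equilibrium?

Expanding Kestrel's payoff: 232e_K − 2e_Oe_K − 2e_K².
∂π/∂e_K = 232 − 2e_O − 4e_K = 0, so e_K = 58 − 0.5e_O.
Likewise for Osprey: e_O = 110/3 − (1/3)e_K.
Plugging e_O into Kestrel's best response: e_K = 58 − 0.5(110/3 − (1/3)e_K) ⇒ (5/6)e_K = 119/3, so e_K = 47.6.
Then e_O = 110/3 − (1/3)·47.6 = 20.8.

47.6, 20.8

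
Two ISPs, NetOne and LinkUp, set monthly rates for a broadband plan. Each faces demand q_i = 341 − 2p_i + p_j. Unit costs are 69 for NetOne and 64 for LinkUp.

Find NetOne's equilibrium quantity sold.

NetOne's profit: π = (p_{NetOne} − 69)(341 − 2p_{NetOne} + p_{LinkUp}).
∂π/∂p_{NetOne} = 479 − 4p_{NetOne} + p_{LinkUp} = 0 ⇒ p_{NetOne} = 119.75 + 0.25p_{LinkUp}.
Similarly p_{LinkUp} = 117.25 + 0.25p_{NetOne}.
Plugging p_{LinkUp} into NetOne's best response: p_{NetOne} = 119.75 + 0.25(117.25 + 0.25p_{NetOne}) ⇒ 0.9375p_{NetOne} = 149.0625, so p_{NetOne} = 159.
Then p_{LinkUp} = 117.25 + 0.25·159 = 157.
q_{NetOne} = 341 − 2·159 + 157 = 180.

180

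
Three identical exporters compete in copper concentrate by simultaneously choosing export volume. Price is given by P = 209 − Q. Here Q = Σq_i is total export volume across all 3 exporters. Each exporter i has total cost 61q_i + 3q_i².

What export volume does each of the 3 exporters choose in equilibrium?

A representative exporter's profit is π_i = q_i(209 − Q) − 61q_i − 3q_i², with Q = q_i + Σ_{j≠i} q_j.
First-order condition: 148 − 8q_i − Σ_{j≠i} q_j = 0.
Imposing symmetry (q_j = q for all j) turns Σ_{j≠i} q_j into 2q, so 148 = 10q and q = 14.8.

14.8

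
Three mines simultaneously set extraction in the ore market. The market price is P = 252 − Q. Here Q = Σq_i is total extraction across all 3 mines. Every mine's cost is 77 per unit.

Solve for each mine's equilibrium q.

43.75

A representative mine's profit is π_i = q_i(252 − Q) − 77q_i, with Q = q_i + Σ_{j≠i} q_j.
First-order condition: 175 − 2q_i − Σ_{j≠i} q_j = 0.
Imposing symmetry (q_j = q for all j) turns Σ_{j≠i} q_j into 2q, so 175 = 4q and q = 43.75.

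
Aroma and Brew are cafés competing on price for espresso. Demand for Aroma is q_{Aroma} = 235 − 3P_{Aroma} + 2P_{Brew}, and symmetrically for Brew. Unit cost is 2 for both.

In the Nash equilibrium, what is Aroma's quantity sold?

Aroma's profit: π = (P_{Aroma} − 2)(235 − 3P_{Aroma} + 2P_{Brew}).
∂π/∂P_{Aroma} = 241 − 6P_{Aroma} + 2P_{Brew} = 0 ⇒ P_{Aroma} = 241/6 + (1/3)P_{Brew}.
The game is symmetric, so in equilibrium P_{Brew} = P_{Aroma}: the reaction function gives (2/3)P_{Aroma} = 241/6, hence P_{Aroma} = 60.25.
q_{Aroma} = 235 − 3·60.25 + 2·60.25 = 174.75.

174.75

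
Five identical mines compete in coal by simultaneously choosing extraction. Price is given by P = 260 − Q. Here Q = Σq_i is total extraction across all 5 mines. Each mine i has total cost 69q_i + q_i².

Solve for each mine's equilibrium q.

A representative mine's profit is π_i = q_i(260 − Q) − 69q_i − q_i², with Q = q_i + Σ_{j≠i} q_j.
First-order condition: 191 − 4q_i − Σ_{j≠i} q_j = 0.
In a symmetric equilibrium every mine chooses the same q, so Σ_{j≠i} q_j = 4q. The condition becomes 191 − 8q = 0, giving q = 191/8 = 23.875.

23.875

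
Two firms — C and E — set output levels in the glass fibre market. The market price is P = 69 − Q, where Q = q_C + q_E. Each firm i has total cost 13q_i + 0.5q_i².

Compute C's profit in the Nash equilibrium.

Firm C's profit: π = q_C(69 − (q_C + q_E)) − 13q_C − 0.5q_C².
∂π/∂q_C = 56 − 3q_C − q_E = 0, so q_C = 56/3 − (1/3)q_E.
The game is symmetric, so in equilibrium q_E = q_C: the reaction function gives (4/3)q_C = 56/3, hence q_C = 14.
Price P = 69 − 28 = 41.
C's profit: (41 − 13)·14 − 0.5(14)² = 294.

294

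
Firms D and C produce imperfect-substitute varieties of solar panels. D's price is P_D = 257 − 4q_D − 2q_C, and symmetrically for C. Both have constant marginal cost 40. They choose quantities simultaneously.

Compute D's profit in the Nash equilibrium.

Firm D's profit: π = q_D(257 − 4q_D − 2q_C) − 40q_D.
∂π/∂q_D = 217 − 8q_D − 2q_C = 0 ⇒ q_D = 27.125 − 0.25q_C.
Setting q_D = q_C in the reaction function: q_D = 27.125 − 0.25q_D, so q_D = 27.125 / 1.25 = 21.7.
P_D = 257 − 4·21.7 − 2·21.7 = 126.8.
Profit = (126.8 − 40)·21.7 = 1883.56.

1883.56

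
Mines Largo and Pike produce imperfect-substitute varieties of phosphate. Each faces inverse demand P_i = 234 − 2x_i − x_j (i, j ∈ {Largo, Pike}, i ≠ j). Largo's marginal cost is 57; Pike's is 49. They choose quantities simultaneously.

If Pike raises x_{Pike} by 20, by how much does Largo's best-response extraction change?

-5

Mine Largo's profit: π = x_{Largo}(234 − 2x_{Largo} − x_{Pike}) − 57x_{Largo}.
∂π/∂x_{Largo} = 177 − 4x_{Largo} − x_{Pike} = 0 ⇒ x_{Largo} = 44.25 − 0.25x_{Pike}.
The reaction-function slope is −0.25, so a 20-unit rise in x_{Pike} moves x_{Largo} by −0.25 × 20 = −5. Largo's best response falls — the actions are strategic substitutes.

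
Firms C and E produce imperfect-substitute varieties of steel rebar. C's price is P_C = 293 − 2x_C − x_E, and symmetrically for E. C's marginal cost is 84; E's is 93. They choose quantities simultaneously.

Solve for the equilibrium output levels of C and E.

Firm C's profit: π = x_C(293 − 2x_C − x_E) − 84x_C.
∂π/∂x_C = 209 − 4x_C − x_E = 0 ⇒ x_C = 52.25 − 0.25x_E.
Similarly x_E = 50 − 0.25x_C.
Plugging x_E into C's best response: x_C = 52.25 − 0.25(50 − 0.25x_C) ⇒ 0.9375x_C = 39.75, so x_C = 42.4.
Then x_E = 50 − 0.25·42.4 = 39.4.

42.4, 39.4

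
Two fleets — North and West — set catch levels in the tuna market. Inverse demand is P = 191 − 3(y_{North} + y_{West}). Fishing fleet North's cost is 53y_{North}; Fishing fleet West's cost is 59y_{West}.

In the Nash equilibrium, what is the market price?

Fishing fleet North's profit: π = y_{North}(191 − 3(y_{North} + y_{West})) − 53y_{North}.
∂π/∂y_{North} = 138 − 6y_{North} − 3y_{West} = 0, so y_{North} = 23 − 0.5y_{West}.
By the same steps for West: y_{West} = 22 − 0.5y_{North}.
Plugging y_{West} into North's best response: y_{North} = 23 − 0.5(22 − 0.5y_{North}) ⇒ 0.75y_{North} = 12, so y_{North} = 16.
Then y_{West} = 22 − 0.5·16 = 14.
Equilibrium price: P = 191 − 3·30 = 101.

101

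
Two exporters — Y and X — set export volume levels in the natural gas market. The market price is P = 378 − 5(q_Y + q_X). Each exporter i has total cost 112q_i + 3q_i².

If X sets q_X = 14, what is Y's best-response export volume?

12.25

Exporter Y's profit: π = q_Y(378 − 5(q_Y + q_X)) − 112q_Y − 3q_Y².
∂π/∂q_Y = 266 − 16q_Y − 5q_X = 0, so q_Y = 16.625 − 0.3125q_X.
At q_X = 14: q_Y = 16.625 − 0.3125·14 = 12.25.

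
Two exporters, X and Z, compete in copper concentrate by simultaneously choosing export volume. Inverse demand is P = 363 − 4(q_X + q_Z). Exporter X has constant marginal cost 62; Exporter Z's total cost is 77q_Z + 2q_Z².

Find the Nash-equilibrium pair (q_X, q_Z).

30.85, 13.55

Exporter X's profit: π = q_X(363 − 4(q_X + q_Z)) − 62q_X.
∂π/∂q_X = 301 − 8q_X − 4q_Z = 0, so q_X = 37.625 − 0.5q_Z.
For Z: ∂π/∂q_Z = 286 − 12q_Z − 4q_X = 0 ⇒ q_Z = 143/6 − (1/3)q_X.
Solving the two reaction functions simultaneously: (1 − (−0.5)(−1/3))q_X = 37.625 − 0.5·(143/6), so (5/6)q_X = 617/24 and q_X = 30.85.
Then q_Z = 143/6 − (1/3)·30.85 = 13.55.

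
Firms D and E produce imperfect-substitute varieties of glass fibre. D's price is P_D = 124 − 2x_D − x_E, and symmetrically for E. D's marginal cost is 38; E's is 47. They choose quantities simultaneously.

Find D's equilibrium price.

Firm D's profit: π = x_D(124 − 2x_D − x_E) − 38x_D.
∂π/∂x_D = 86 − 4x_D − x_E = 0 ⇒ x_D = 21.5 − 0.25x_E.
Similarly x_E = 19.25 − 0.25x_D.
Substituting the second reaction function into the first: x_D = 21.5 − 0.25(19.25 − 0.25x_D), which gives 0.9375x_D = 16.6875 ⇒ x_D = 17.8.
Then x_E = 19.25 − 0.25·17.8 = 14.8.
P_D = 124 − 2·17.8 − 14.8 = 73.6.

73.6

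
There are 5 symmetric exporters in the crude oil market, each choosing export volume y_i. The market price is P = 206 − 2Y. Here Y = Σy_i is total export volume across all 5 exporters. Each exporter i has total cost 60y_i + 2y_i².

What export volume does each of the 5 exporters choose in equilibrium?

A representative exporter's profit is π_i = y_i(206 − 2Y) − 60y_i − 2y_i², with Y = y_i + Σ_{j≠i} y_j.
First-order condition: 146 − 8y_i − 2Σ_{j≠i} y_j = 0.
Imposing symmetry (y_j = y for all j) turns Σ_{j≠i} y_j into 4y, so 146 = 16y and y = 9.125.

9.125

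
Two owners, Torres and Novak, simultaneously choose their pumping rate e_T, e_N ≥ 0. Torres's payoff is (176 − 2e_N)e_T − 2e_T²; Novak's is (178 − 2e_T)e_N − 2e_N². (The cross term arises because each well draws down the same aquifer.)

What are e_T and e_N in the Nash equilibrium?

Expanding Torres's payoff: 176e_T − 2e_Ne_T − 2e_T².
∂π/∂e_T = 176 − 2e_N − 4e_T = 0, so e_T = 44 − 0.5e_N.
Likewise for Novak: e_N = 44.5 − 0.5e_T.
Substituting the second reaction function into the first: e_T = 44 − 0.5(44.5 − 0.5e_T), which gives 0.75e_T = 21.75 ⇒ e_T = 29.
Then e_N = 44.5 − 0.5·29 = 30.

29, 30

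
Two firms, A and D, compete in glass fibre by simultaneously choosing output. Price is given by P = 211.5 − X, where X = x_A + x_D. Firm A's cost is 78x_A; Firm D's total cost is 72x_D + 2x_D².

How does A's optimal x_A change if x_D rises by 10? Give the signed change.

Firm A's profit: π = x_A(211.5 − (x_A + x_D)) − 78x_A.
∂π/∂x_A = 133.5 − 2x_A − x_D = 0, so x_A = 66.75 − 0.5x_D.
The reaction-function slope is −0.5, so a 10-unit rise in x_D moves x_A by −0.5 × 10 = −5. A's best response falls — the actions are strategic substitutes.

-5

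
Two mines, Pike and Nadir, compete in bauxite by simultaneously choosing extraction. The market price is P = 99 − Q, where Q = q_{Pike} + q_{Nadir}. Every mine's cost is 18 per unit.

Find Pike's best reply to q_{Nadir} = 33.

Mine Pike's profit: π = q_{Pike}(99 − (q_{Pike} + q_{Nadir})) − 18q_{Pike}.
∂π/∂q_{Pike} = 81 − 2q_{Pike} − q_{Nadir} = 0, so q_{Pike} = 40.5 − 0.5q_{Nadir}.
At q_{Nadir} = 33: q_{Pike} = 40.5 − 0.5·33 = 24.

24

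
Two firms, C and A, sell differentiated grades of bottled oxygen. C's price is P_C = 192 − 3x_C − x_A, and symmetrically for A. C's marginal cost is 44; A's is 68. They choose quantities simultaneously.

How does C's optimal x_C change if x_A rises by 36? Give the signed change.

-6

Firm C's profit: π = x_C(192 − 3x_C − x_A) − 44x_C.
∂π/∂x_C = 148 − 6x_C − x_A = 0 ⇒ x_C = 74/3 − (1/6)x_A.
The reaction-function slope is −1/6, so a 36-unit rise in x_A moves x_C by −1/6 × 36 = −6. C's best response falls — the actions are strategic substitutes.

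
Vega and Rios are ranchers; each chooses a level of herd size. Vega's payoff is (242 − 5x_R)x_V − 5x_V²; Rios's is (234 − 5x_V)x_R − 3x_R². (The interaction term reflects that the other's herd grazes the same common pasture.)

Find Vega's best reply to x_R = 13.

17.7

Expanding Vega's payoff: 242x_V − 5x_Rx_V − 5x_V².
∂π/∂x_V = 242 − 5x_R − 10x_V = 0, so x_V = 24.2 − 0.5x_R.
At x_R = 13: x_V = 24.2 − 0.5·13 = 17.7.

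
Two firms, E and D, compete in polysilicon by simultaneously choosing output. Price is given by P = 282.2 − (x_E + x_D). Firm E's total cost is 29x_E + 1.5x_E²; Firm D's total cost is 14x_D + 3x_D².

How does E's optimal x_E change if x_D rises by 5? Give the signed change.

-1

Firm E's profit: π = x_E(282.2 − (x_E + x_D)) − 29x_E − 1.5x_E².
∂π/∂x_E = 253.2 − 5x_E − x_D = 0, so x_E = 50.64 − 0.2x_D.
The reaction-function slope is −0.2, so a 5-unit rise in x_D moves x_E by −0.2 × 5 = −1. E's best response falls — the actions are strategic substitutes.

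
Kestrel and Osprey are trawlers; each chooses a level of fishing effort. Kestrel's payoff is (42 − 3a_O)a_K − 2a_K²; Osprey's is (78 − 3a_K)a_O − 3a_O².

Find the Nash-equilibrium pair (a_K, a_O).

1.2, 12.4

Expanding Kestrel's payoff: 42a_K − 3a_Oa_K − 2a_K².
∂π/∂a_K = 42 − 3a_O − 4a_K = 0, so a_K = 10.5 − 0.75a_O.
Likewise for Osprey: a_O = 13 − 0.5a_K.
Solving the two reaction functions simultaneously: (1 − (−0.75)(−0.5))a_K = 10.5 − 0.75·13, so 0.625a_K = 0.75 and a_K = 1.2.
Then a_O = 13 − 0.5·1.2 = 12.4.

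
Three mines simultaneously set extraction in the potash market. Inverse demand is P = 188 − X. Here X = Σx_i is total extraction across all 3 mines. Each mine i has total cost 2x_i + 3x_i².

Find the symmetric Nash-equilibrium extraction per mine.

18.6

A representative mine's profit is π_i = x_i(188 − X) − 2x_i − 3x_i², with X = x_i + Σ_{j≠i} x_j.
First-order condition: 186 − 8x_i − Σ_{j≠i} x_j = 0.
With identical mines, set every x_j = x: then 186 − 8x − 2x = 0, i.e. x = 186/10 = 18.6.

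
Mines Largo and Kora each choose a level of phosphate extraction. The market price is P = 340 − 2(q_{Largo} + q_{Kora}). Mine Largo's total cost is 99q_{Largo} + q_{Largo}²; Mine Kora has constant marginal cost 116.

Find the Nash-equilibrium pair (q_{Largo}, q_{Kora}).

Mine Largo's profit: π = q_{Largo}(340 − 2(q_{Largo} + q_{Kora})) − 99q_{Largo} − q_{Largo}².
∂π/∂q_{Largo} = 241 − 6q_{Largo} − 2q_{Kora} = 0, so q_{Largo} = 241/6 − (1/3)q_{Kora}.
For Kora: ∂π/∂q_{Kora} = 224 − 4q_{Kora} − 2q_{Largo} = 0 ⇒ q_{Kora} = 56 − 0.5q_{Largo}.
Substituting the second reaction function into the first: q_{Largo} = 241/6 − (1/3)(56 − 0.5q_{Largo}), which gives (5/6)q_{Largo} = 21.5 ⇒ q_{Largo} = 25.8.
Then q_{Kora} = 56 − 0.5·25.8 = 43.1.

25.8, 43.1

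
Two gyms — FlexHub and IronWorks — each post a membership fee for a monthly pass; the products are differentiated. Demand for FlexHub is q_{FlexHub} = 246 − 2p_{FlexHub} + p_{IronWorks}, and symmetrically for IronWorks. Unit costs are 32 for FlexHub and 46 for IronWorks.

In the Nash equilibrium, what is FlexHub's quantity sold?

FlexHub's profit: π = (p_{FlexHub} − 32)(246 − 2p_{FlexHub} + p_{IronWorks}).
∂π/∂p_{FlexHub} = 310 − 4p_{FlexHub} + p_{IronWorks} = 0 ⇒ p_{FlexHub} = 77.5 + 0.25p_{IronWorks}.
Similarly p_{IronWorks} = 84.5 + 0.25p_{FlexHub}.
Plugging p_{IronWorks} into FlexHub's best response: p_{FlexHub} = 77.5 + 0.25(84.5 + 0.25p_{FlexHub}) ⇒ 0.9375p_{FlexHub} = 98.625, so p_{FlexHub} = 105.2.
Then p_{IronWorks} = 84.5 + 0.25·105.2 = 110.8.
q_{FlexHub} = 246 − 2·105.2 + 110.8 = 146.4.

146.4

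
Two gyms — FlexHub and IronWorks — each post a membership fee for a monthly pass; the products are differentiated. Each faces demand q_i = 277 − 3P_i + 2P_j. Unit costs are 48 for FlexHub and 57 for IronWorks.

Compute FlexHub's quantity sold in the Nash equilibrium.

176.8125

FlexHub's profit: π = (P_{FlexHub} − 48)(277 − 3P_{FlexHub} + 2P_{IronWorks}).
∂π/∂P_{FlexHub} = 421 − 6P_{FlexHub} + 2P_{IronWorks} = 0 ⇒ P_{FlexHub} = 421/6 + (1/3)P_{IronWorks}.
Similarly P_{IronWorks} = 224/3 + (1/3)P_{FlexHub}.
Solving the two reaction functions simultaneously: (1 − (1/3)(1/3))P_{FlexHub} = 421/6 + (1/3)·(224/3), so (8/9)P_{FlexHub} = 1711/18 and P_{FlexHub} = 106.9375.
Then P_{IronWorks} = 224/3 + (1/3)·106.9375 = 110.3125.
q_{FlexHub} = 277 − 3·106.9375 + 2·110.3125 = 176.8125.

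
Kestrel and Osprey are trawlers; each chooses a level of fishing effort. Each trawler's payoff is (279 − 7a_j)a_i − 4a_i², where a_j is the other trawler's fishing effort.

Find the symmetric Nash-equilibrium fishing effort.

Kestrel's payoff is (279 − 7a_O)a_K − 4a_K².
∂π/∂a_K = 279 − 7a_O − 8a_K = 0, so a_K = 34.875 − 0.875a_O.
By symmetry a_O = a_K; substituting into the reaction function, 1.875a_K = 34.875 and a_K = 18.6.

18.6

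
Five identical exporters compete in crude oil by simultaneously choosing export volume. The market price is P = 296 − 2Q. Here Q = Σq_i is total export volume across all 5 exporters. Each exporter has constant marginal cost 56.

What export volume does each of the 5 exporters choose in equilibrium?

20

A representative exporter's profit is π_i = q_i(296 − 2Q) − 56q_i, with Q = q_i + Σ_{j≠i} q_j.
First-order condition: 240 − 4q_i − 2Σ_{j≠i} q_j = 0.
Imposing symmetry (q_j = q for all j) turns Σ_{j≠i} q_j into 4q, so 240 = 12q and q = 20.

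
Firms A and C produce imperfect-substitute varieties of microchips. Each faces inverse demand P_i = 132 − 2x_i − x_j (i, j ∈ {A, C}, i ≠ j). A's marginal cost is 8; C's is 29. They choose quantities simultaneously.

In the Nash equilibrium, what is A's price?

Firm A's profit: π = x_A(132 − 2x_A − x_C) − 8x_A.
∂π/∂x_A = 124 − 4x_A − x_C = 0 ⇒ x_A = 31 − 0.25x_C.
Similarly x_C = 25.75 − 0.25x_A.
Plugging x_C into A's best response: x_A = 31 − 0.25(25.75 − 0.25x_A) ⇒ 0.9375x_A = 24.5625, so x_A = 26.2.
Then x_C = 25.75 − 0.25·26.2 = 19.2.
P_A = 132 − 2·26.2 − 19.2 = 60.4.

60.4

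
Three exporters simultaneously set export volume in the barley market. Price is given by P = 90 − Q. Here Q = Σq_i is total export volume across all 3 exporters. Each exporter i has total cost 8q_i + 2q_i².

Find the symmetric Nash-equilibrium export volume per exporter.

A representative exporter's profit is π_i = q_i(90 − Q) − 8q_i − 2q_i², with Q = q_i + Σ_{j≠i} q_j.
First-order condition: 82 − 6q_i − Σ_{j≠i} q_j = 0.
With identical exporters, set every q_j = q: then 82 − 6q − 2q = 0, i.e. q = 82/8 = 10.25.

10.25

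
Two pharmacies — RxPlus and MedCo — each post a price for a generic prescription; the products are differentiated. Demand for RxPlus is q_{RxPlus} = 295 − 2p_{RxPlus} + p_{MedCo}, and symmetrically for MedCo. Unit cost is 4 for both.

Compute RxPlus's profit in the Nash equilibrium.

RxPlus's profit: π = (p_{RxPlus} − 4)(295 − 2p_{RxPlus} + p_{MedCo}).
∂π/∂p_{RxPlus} = 303 − 4p_{RxPlus} + p_{MedCo} = 0 ⇒ p_{RxPlus} = 75.75 + 0.25p_{MedCo}.
The game is symmetric, so in equilibrium p_{MedCo} = p_{RxPlus}: the reaction function gives 0.75p_{RxPlus} = 75.75, hence p_{RxPlus} = 101.
q_{RxPlus} = 295 − 2·101 + 101 = 194.
Profit = (101 − 4)·194 = 18818.

18818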